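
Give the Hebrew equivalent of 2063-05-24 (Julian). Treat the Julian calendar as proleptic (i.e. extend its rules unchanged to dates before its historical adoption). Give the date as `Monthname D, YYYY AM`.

Both dates share Julian Day Number 2474712; in the Hebrew calendar that is 9 Sivan 5823 AM.

Sivan 9, 5823 AM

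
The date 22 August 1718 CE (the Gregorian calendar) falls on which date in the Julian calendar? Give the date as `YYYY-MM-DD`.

For dates in this range the Gregorian date is 11 days ahead of the Julian.
22 August 1718 Gregorian − 11 days → 11 August 1718 Julian.

1718-08-11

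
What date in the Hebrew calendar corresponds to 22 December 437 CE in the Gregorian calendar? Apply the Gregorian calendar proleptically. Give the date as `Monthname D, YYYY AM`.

Tevet 8, 4198 AM

Julian Day Number of the source date = 1881027.
Converting JDN 1881027 to the Hebrew calendar gives 8 Tevet 4198 AM.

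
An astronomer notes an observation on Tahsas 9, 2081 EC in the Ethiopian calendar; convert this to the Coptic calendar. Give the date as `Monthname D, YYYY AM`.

Julian Day Number of the source date = 2484039.
Converting JDN 2484039 to the Coptic calendar gives 9 Koiak 1805 AM.

Koiak 9, 1805 AM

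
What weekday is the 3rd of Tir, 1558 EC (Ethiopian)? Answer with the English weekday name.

Equivalently 8 January 1566 Gregorian, JDN 2293037.
2293037 ≡ 5 (mod 7); counting from Monday = 0 gives Saturday.

Saturday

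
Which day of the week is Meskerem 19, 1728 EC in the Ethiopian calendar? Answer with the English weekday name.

Equivalently 28 September 1735 Gregorian, JDN 2355026.
JDN 2355026 mod 7 = 2, and JDN 0 was a Monday, so this is a Wednesday.

Wednesday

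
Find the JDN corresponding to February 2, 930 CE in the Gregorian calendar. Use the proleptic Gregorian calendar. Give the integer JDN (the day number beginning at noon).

2060768

JDN 2451545 is 1 January 2000 CE (Gregorian); the target day is −390777 days from there, so JDN = 2060768.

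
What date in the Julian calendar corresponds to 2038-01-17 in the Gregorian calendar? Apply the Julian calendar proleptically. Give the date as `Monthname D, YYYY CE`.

At this point the Julian calendar is 13 days behind the Gregorian.
17 January 2038 Gregorian − 13 days → 4 January 2038 Julian.

January 4, 2038 CE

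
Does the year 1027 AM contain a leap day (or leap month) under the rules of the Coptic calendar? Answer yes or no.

1027 mod 4 = 3; in the Coptic calendar a year is leap when year mod 4 = 3, so it is a leap year.

yes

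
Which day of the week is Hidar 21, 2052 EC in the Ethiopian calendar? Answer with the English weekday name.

Monday

In the Gregorian calendar this is 1 December 2059 (JDN 2473429).
JDN 2473429 mod 7 = 0, and JDN 0 was a Monday, so this is a Monday.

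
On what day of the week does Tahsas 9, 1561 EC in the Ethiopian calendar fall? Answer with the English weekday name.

This is JDN 2294109 (15 December 1568 Gregorian).
JDN 2294109 mod 7 = 6, and JDN 0 was a Monday, so this is a Sunday.

Sunday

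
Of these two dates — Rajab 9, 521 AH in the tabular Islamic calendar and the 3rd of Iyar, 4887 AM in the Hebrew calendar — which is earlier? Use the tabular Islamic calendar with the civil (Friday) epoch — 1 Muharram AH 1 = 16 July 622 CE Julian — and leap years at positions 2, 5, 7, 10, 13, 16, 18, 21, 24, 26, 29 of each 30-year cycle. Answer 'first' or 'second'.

second

First date → JDN 2132896; second date → JDN 2132800.
JDN 2132800 < JDN 2132896, so the second date is earlier.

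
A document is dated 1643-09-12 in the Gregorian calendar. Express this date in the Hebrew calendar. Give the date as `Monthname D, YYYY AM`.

Both dates share Julian Day Number 2321408; in the Hebrew calendar that is 28 Elul 5403 AM.

Elul 28, 5403 AM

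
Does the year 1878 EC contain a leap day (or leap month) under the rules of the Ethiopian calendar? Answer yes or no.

no

1878 mod 4 = 2; in the Ethiopian calendar a year is leap when year mod 4 = 3, so it is a common year.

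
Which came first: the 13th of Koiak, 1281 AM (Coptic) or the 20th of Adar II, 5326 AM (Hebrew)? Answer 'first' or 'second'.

Converting both to JDN: 2292652 vs 2293109; the smaller is the first.

first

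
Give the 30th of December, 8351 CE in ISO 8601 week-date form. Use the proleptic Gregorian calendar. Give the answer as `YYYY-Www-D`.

8351-W52-7

The weekday is Sunday (ISO weekday 7).
That Sunday belongs to ISO week 52 of ISO year 8351.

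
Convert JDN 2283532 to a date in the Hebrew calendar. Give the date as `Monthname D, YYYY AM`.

JDN 2283532 is 31 December 1539 in the proleptic Gregorian calendar.
In the Hebrew calendar that day is Tevet 10, 5300 AM.

Tevet 10, 5300 AM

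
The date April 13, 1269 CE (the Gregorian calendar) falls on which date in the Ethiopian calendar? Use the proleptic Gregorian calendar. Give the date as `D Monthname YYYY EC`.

Julian Day Number of the source date = 2184656.
Converting JDN 2184656 to the Ethiopian calendar gives 11 Miyazya 1261 EC.

11 Miyazya 1261 EC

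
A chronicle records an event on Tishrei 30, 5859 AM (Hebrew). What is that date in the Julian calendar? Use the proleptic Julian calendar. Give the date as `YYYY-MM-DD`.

The source date corresponds to 26 October 2098 in the Gregorian calendar (JDN 2487638).
That day falls on 13 October 2098 CE in the Julian calendar.

2098-10-13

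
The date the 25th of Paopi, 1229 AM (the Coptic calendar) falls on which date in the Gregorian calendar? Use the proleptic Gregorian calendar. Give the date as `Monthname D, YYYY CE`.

November 1, 1512 CE

Julian Day Number of the source date = 2273611.
Converting JDN 2273611 to the Gregorian calendar gives 1 November 1512 CE.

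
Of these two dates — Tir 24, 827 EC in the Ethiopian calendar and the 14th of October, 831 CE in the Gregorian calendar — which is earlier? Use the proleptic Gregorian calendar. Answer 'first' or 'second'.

The two dates have Julian Day Numbers 2026060 and 2024863 respectively.
Since 2024863 < 2026060, the second date comes first.

second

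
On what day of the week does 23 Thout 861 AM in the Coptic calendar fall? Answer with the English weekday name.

This is JDN 2139167 (27 September 1144 Gregorian).
Since JDN mod 7 = 2 (0 = Monday), the day is Wednesday.

Wednesday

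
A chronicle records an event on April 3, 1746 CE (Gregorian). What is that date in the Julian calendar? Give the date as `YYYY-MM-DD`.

At this point the Julian calendar is 11 days behind the Gregorian.
3 April 1746 Gregorian − 11 days → 23 March 1746 Julian.

1746-03-23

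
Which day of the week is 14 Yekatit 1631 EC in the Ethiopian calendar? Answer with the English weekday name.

Friday

Equivalently 18 February 1639 Gregorian, JDN 2319741.
2319741 ≡ 4 (mod 7); counting from Monday = 0 gives Friday.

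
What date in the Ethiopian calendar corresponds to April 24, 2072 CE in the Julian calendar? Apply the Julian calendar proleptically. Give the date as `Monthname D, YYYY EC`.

Miyazya 29, 2064 EC

Julian Day Number of the source date = 2477970.
Converting JDN 2477970 to the Ethiopian calendar gives 29 Miyazya 2064 EC.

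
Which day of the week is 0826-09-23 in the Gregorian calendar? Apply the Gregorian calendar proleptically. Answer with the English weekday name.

Since JDN mod 7 = 2 (0 = Monday), the day is Wednesday.

Wednesday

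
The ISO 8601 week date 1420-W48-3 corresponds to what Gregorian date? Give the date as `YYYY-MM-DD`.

1420-11-29

ISO week 1 of 1420 is the week containing the first Thursday of 1420.
Week 48, day 3 (Wednesday) lands on 1420-11-29.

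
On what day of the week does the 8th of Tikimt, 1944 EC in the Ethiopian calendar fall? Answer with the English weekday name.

Friday

Equivalently 19 October 1951 Gregorian, JDN 2433939.
Since JDN mod 7 = 4 (0 = Monday), the day is Friday.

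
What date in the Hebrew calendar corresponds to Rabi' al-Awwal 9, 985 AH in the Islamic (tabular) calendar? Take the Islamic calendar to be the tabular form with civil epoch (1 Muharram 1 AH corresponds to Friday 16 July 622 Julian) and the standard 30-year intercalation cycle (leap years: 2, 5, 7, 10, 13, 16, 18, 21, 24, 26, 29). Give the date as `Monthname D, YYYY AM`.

Both dates share Julian Day Number 2297204; in the Hebrew calendar that is 11 Sivan 5337 AM.

Sivan 11, 5337 AM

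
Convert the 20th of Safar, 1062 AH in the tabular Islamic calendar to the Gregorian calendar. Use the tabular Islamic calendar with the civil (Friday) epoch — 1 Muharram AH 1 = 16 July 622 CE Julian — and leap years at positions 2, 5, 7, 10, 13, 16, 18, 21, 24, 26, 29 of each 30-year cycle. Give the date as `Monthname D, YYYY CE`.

February 1, 1652 CE

Julian Day Number of the source date = 2324472.
Converting JDN 2324472 to the Gregorian calendar gives 1 February 1652 CE.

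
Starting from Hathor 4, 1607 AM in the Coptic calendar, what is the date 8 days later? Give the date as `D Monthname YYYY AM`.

12 Hathor 1607 AM

Counting 8 days forward from JDN 2411684 reaches JDN 2411692, which is 12 Hathor 1607 AM.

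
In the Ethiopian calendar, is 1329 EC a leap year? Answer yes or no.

1329 mod 4 = 1; in the Ethiopian calendar a year is leap when year mod 4 = 3, so it is a common year.

no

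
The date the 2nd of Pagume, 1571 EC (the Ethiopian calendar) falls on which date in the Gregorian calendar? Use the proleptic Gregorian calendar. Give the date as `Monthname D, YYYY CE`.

September 4, 1579 CE

Julian Day Number of the source date = 2298024.
Converting JDN 2298024 to the Gregorian calendar gives 4 September 1579 CE.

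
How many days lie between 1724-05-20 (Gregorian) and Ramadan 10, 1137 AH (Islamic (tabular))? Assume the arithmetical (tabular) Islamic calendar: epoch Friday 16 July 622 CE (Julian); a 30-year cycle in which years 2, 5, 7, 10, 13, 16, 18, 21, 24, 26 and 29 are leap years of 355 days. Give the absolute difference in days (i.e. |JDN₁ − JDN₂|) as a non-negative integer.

368

First date → JDN 2350878; second date → JDN 2351246.
The interval is |2350878 − 2351246| = 368 days.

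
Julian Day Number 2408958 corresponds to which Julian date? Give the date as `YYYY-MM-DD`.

1883-05-15

The Gregorian equivalent of JDN 2408958 is 27 May 1883.
In the Julian calendar that day is 1883-05-15.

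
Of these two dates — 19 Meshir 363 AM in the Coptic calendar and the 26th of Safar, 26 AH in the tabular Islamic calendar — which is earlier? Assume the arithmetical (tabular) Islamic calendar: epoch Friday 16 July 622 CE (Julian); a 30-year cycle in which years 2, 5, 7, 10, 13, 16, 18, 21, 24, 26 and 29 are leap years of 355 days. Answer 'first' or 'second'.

Converting both to JDN: 1957418 vs 1957354; the smaller is the second.

second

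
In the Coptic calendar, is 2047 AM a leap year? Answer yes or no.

yes

2047 mod 4 = 3; in the Coptic calendar a year is leap when year mod 4 = 3, so it is a leap year.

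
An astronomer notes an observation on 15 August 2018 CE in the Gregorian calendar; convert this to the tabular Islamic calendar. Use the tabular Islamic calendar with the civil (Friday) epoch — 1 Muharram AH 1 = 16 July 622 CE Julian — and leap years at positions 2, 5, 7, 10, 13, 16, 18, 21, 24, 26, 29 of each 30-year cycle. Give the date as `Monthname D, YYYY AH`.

Dhu al-Hijjah 3, 1439 AH

Julian Day Number of the source date = 2458346.
Converting JDN 2458346 to the tabular Islamic calendar gives 3 Dhu al-Hijjah 1439 AH.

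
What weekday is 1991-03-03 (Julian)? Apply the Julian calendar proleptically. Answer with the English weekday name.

This is JDN 2448332 (16 March 1991 Gregorian).
JDN 2448332 mod 7 = 5, and JDN 0 was a Monday, so this is a Saturday.

Saturday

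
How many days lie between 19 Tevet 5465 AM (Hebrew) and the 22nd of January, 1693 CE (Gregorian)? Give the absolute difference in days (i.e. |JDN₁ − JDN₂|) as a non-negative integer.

4375

First date → JDN 2343813; second date → JDN 2339438.
The interval is |2343813 − 2339438| = 4375 days.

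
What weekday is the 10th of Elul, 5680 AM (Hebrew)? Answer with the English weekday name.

Tuesday

This is JDN 2422561 (24 August 1920 Gregorian).
JDN 2422561 mod 7 = 1, and JDN 0 was a Monday, so this is a Tuesday.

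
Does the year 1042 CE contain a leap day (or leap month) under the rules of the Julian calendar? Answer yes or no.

1042 mod 4 = 2, so it is a common year in the Julian calendar.

no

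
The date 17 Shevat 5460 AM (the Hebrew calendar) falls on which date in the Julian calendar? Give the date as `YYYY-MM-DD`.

The source date corresponds to 6 February 1700 in the Gregorian calendar (JDN 2342009).
That day falls on 27 January 1700 CE in the Julian calendar.

1700-01-27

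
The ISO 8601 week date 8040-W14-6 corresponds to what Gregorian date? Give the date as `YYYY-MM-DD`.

8040-04-07

ISO week 1 of 8040 is the week containing the first Thursday of 8040.
Week 14, day 6 (Saturday) lands on 8040-04-07.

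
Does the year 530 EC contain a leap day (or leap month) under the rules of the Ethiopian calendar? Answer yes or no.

no

530 mod 4 = 2; in the Ethiopian calendar a year is leap when year mod 4 = 3, so it is a common year.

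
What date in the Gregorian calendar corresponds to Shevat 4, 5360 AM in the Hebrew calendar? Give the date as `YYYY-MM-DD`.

1600-01-20

Both dates share Julian Day Number 2305467; in the Gregorian calendar that is 20 January 1600 CE.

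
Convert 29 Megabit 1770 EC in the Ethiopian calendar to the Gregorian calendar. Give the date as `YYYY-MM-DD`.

1778-04-05

Both dates share Julian Day Number 2370556; in the Gregorian calendar that is 5 April 1778 CE.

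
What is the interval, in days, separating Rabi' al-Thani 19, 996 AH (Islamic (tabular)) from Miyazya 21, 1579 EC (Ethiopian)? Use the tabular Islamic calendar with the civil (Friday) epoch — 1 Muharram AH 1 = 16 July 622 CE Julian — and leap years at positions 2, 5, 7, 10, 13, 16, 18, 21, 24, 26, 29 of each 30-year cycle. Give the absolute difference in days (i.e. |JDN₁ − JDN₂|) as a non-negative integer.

JDN of the first date = 2301142.
JDN of the second date = 2300815.
|2300815 − 2301142| = 327.

327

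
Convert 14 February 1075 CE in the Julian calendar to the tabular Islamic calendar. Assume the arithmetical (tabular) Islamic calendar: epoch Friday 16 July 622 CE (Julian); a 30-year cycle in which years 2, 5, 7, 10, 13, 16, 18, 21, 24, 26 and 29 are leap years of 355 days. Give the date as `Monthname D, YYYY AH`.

Jumada al-Thani 24, 467 AH

Julian Day Number of the source date = 2113746.
Converting JDN 2113746 to the tabular Islamic calendar gives 24 Jumada al-Thani 467 AH.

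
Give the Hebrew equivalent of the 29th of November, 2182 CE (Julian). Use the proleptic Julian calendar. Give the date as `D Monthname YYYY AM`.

17 Kislev 5943 AM

The source date corresponds to 13 December 2182 in the Gregorian calendar (JDN 2518366).
That day falls on 17 Kislev 5943 AM in the Hebrew calendar.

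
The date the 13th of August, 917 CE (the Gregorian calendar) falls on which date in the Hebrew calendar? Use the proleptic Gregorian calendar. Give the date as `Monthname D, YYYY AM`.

Av 17, 4677 AM

Both dates share Julian Day Number 2056212; in the Hebrew calendar that is 17 Av 4677 AM.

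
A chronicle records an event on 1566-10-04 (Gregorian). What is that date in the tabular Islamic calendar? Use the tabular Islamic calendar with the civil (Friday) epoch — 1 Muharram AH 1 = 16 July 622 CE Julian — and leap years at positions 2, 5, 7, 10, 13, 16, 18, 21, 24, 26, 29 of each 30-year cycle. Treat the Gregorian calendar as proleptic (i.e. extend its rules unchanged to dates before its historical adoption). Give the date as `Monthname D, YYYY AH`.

Julian Day Number of the source date = 2293306.
Converting JDN 2293306 to the tabular Islamic calendar gives 9 Rabi' al-Awwal 974 AH.

Rabi' al-Awwal 9, 974 AH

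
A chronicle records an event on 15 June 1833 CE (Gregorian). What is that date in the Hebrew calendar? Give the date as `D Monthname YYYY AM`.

28 Sivan 5593 AM

Both dates share Julian Day Number 2390715; in the Hebrew calendar that is 28 Sivan 5593 AM.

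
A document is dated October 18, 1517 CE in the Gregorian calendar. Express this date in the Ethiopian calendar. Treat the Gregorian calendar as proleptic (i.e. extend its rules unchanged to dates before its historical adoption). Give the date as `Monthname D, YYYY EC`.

Both dates share Julian Day Number 2275423; in the Ethiopian calendar that is 11 Tikimt 1510 EC.

Tikimt 11, 1510 EC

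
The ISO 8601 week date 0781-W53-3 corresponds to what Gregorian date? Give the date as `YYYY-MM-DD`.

ISO week 1 of 781 is the week containing the first Thursday of 781.
Week 53, day 3 (Wednesday) lands on 0781-12-30.

0781-12-30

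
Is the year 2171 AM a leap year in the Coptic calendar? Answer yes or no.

yes

2171 mod 4 = 3; in the Coptic calendar a year is leap when year mod 4 = 3, so it is a leap year.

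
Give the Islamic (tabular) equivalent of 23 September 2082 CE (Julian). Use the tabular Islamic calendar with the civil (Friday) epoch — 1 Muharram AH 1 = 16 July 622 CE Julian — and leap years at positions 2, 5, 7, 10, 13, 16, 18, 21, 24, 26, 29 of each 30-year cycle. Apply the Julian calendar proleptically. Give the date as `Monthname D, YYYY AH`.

Muharram 13, 1506 AH

The source date corresponds to 6 October 2082 in the Gregorian calendar (JDN 2481774).
That day falls on 13 Muharram 1506 AH in the tabular Islamic calendar.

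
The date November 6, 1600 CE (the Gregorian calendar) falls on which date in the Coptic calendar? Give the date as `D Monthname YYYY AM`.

Julian Day Number of the source date = 2305758.
Converting JDN 2305758 to the Coptic calendar gives 30 Paopi 1317 AM.

30 Paopi 1317 AM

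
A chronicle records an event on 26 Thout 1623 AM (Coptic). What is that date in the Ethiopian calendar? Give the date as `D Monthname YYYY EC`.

26 Meskerem 1899 EC

The source date corresponds to 6 October 1906 in the Gregorian calendar (JDN 2417490).
That day falls on 26 Meskerem 1899 EC in the Ethiopian calendar.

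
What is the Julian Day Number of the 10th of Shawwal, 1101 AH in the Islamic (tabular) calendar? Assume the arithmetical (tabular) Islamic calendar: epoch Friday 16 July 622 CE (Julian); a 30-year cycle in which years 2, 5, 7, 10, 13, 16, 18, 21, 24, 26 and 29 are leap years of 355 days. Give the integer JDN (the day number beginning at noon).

In the Gregorian calendar the same day is 17 July 1690.
JDN 2299161 is 15 October 1582 CE (Gregorian); the target day is +39357 days from there, so JDN = 2338518.

2338518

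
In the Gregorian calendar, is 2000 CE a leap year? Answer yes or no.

2000 is divisible by 4; 2000 is divisible by 100 but also by 400, so it is a leap year.

yes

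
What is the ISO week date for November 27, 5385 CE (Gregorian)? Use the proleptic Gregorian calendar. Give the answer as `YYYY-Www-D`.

The weekday is Sunday (ISO weekday 7).
That Sunday belongs to ISO week 47 of ISO year 5385.

5385-W47-7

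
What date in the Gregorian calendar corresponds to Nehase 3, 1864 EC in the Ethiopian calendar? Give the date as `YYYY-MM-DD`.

Julian Day Number of the source date = 2405014.
Converting JDN 2405014 to the Gregorian calendar gives 8 August 1872 CE.

1872-08-08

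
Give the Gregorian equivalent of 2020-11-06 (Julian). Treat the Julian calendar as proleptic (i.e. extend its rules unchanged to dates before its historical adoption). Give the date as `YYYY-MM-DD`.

At this point the Julian calendar is 13 days behind the Gregorian.
6 November 2020 Julian + 13 days → 19 November 2020 Gregorian.

2020-11-19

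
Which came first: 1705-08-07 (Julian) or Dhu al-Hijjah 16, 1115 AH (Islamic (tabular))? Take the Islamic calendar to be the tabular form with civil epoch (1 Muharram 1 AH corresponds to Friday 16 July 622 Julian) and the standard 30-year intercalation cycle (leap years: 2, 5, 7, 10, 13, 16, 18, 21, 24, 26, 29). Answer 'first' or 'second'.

First date → JDN 2344028; second date → JDN 2343544.
JDN 2343544 < JDN 2344028, so the second date is earlier.

second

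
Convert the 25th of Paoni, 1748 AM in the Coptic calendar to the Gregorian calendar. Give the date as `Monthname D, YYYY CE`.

Julian Day Number of the source date = 2463416.
Converting JDN 2463416 to the Gregorian calendar gives 2 July 2032 CE.

July 2, 2032 CE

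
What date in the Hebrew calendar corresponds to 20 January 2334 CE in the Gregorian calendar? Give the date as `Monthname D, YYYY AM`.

Shevat 15, 6094 AM

Both dates share Julian Day Number 2573555; in the Hebrew calendar that is 15 Shevat 6094 AM.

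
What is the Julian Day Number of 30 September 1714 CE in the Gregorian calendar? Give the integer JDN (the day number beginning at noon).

2347358

JDN 2299161 is 15 October 1582 CE (Gregorian); the target day is +48197 days from there, so JDN = 2347358.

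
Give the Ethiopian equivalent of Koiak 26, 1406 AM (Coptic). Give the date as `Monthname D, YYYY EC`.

Tahsas 26, 1682 EC

Julian Day Number of the source date = 2338321.
Converting JDN 2338321 to the Ethiopian calendar gives 26 Tahsas 1682 EC.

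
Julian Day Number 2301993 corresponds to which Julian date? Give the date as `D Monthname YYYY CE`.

7 July 1590 CE

JDN 2301993 is 17 July 1590 in the Gregorian calendar.
In the Julian calendar that day is 7 July 1590 CE.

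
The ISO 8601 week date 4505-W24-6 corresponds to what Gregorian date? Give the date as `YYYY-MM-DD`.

4505-06-13

ISO week 1 of 4505 is the week containing the first Thursday of 4505.
Week 24, day 6 (Saturday) lands on 4505-06-13.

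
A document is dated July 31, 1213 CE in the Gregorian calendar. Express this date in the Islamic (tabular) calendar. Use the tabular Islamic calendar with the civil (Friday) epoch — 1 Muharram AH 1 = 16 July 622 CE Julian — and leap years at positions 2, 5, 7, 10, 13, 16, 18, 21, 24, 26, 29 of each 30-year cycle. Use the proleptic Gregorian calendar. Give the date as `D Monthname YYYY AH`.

4 Rabi' al-Awwal 610 AH

Julian Day Number of the source date = 2164311.
Converting JDN 2164311 to the tabular Islamic calendar gives 4 Rabi' al-Awwal 610 AH.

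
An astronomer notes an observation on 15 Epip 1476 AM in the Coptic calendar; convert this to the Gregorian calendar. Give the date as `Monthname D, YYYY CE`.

Both dates share Julian Day Number 2364088; in the Gregorian calendar that is 20 July 1760 CE.

July 20, 1760 CE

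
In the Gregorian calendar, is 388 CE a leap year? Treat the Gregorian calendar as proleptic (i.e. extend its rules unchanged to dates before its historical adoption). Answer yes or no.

yes

388 is divisible by 4 and not by 100, so it is a leap year.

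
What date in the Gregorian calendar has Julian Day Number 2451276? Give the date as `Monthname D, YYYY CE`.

Counting from JDN 2299161 = 15 Oct 1582 gives an offset of 152115 days.

April 7, 1999 CE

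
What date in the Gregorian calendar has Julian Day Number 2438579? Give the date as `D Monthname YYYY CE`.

2 July 1964 CE

JDN 2451545 is 1 Jan 2000; 2438579 is −12966 days from there.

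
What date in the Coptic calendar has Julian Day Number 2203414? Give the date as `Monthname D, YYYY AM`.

JDN 2203414 is 22 August 1320 in the proleptic Gregorian calendar.
In the Coptic calendar that day is Mesori 21, 1036 AM.

Mesori 21, 1036 AM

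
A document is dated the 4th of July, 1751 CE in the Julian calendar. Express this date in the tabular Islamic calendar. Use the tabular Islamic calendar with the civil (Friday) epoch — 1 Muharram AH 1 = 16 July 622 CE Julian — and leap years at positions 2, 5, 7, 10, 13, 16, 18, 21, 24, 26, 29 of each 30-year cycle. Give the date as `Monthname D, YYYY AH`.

The source date corresponds to 15 July 1751 in the Gregorian calendar (JDN 2360795).
That day falls on 21 Sha'ban 1164 AH in the tabular Islamic calendar.

Sha'ban 21, 1164 AH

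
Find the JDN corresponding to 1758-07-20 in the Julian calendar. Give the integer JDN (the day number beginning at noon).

2363368

In the Gregorian calendar the same day is 31 July 1758.
JDN 2451545 is 1 January 2000 CE (Gregorian); the target day is −88177 days from there, so JDN = 2363368.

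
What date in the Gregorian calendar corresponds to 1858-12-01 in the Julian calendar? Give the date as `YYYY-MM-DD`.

1858-12-13

The Julian–Gregorian offset here is 12 days (Julian trailing).
1 December 1858 Julian + 12 days → 13 December 1858 Gregorian.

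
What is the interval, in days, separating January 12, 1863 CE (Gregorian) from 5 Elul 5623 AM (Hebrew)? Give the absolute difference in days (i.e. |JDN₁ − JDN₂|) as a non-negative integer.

First date → JDN 2401518; second date → JDN 2401738.
The interval is |2401518 − 2401738| = 220 days.

220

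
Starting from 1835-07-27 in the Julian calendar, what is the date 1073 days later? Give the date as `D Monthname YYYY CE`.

4 July 1838 CE

JDN of 1835-07-27 = 2391499.
2391499 + 1073 = 2392572.
JDN 2392572 in the Julian calendar is 4 July 1838 CE.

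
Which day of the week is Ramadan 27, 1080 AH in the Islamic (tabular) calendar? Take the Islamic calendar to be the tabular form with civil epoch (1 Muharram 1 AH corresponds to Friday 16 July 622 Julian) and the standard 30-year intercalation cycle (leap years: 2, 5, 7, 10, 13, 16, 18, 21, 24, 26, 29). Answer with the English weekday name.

Tuesday

In the Gregorian calendar this is 18 February 1670 (JDN 2331064).
2331064 ≡ 1 (mod 7); counting from Monday = 0 gives Tuesday.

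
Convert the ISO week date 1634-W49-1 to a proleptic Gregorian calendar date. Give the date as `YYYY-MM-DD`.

1634-12-04

ISO week 1 of 1634 is the week containing the first Thursday of 1634.
Week 49, day 1 (Monday) lands on 1634-12-04.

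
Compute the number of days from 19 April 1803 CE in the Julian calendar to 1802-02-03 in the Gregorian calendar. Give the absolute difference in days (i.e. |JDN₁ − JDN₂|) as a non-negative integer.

452

First date → JDN 2379712; second date → JDN 2379260.
The interval is |2379712 − 2379260| = 452 days.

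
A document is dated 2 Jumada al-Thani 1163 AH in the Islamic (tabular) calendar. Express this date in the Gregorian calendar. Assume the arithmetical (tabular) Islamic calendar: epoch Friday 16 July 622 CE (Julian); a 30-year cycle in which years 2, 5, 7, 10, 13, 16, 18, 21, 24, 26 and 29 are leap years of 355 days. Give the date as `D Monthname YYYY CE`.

Julian Day Number of the source date = 2360363.
Converting JDN 2360363 to the Gregorian calendar gives 9 May 1750 CE.

9 May 1750 CE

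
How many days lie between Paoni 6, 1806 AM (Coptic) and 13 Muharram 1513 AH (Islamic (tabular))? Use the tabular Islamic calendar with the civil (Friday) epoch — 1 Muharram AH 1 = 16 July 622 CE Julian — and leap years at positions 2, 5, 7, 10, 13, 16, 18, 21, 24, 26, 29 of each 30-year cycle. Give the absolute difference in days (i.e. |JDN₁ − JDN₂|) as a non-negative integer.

JDN of the first date = 2484581.
JDN of the second date = 2484254.
|2484254 − 2484581| = 327.

327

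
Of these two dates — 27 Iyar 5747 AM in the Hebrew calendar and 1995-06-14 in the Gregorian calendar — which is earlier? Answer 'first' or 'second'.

first

The two dates have Julian Day Numbers 2446942 and 2449883 respectively.
Since 2446942 < 2449883, the first date comes first.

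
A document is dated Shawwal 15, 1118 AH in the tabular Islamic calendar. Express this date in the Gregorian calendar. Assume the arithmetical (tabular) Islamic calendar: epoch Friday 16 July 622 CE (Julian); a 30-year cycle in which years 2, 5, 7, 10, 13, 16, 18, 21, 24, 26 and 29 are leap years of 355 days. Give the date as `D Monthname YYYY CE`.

20 January 1707 CE

Julian Day Number of the source date = 2344548.
Converting JDN 2344548 to the Gregorian calendar gives 20 January 1707 CE.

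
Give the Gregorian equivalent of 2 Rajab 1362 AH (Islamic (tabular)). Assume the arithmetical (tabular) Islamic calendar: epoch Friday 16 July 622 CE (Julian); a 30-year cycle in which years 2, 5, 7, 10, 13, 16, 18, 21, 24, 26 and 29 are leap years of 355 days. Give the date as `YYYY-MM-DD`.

1943-07-05

Both dates share Julian Day Number 2430911; in the Gregorian calendar that is 5 July 1943 CE.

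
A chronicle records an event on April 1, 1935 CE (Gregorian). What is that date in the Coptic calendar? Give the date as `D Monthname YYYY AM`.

23 Paremhat 1651 AM

Julian Day Number of the source date = 2427894.
Converting JDN 2427894 to the Coptic calendar gives 23 Paremhat 1651 AM.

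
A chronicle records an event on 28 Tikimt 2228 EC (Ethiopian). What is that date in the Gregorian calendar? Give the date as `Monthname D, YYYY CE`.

November 10, 2235 CE

Both dates share Julian Day Number 2537690; in the Gregorian calendar that is 10 November 2235 CE.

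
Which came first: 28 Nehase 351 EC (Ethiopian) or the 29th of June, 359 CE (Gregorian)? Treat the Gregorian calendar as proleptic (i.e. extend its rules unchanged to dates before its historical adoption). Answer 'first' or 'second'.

The two dates have Julian Day Numbers 1852415 and 1852361 respectively.
Since 1852361 < 1852415, the second date comes first.

second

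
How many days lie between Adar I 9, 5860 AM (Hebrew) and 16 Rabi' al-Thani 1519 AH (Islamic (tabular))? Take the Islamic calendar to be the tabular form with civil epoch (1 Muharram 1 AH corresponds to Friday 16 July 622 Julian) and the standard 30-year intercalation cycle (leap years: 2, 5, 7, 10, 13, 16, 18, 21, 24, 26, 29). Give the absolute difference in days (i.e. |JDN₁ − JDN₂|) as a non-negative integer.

JDN of the first date = 2488118.
JDN of the second date = 2486473.
|2486473 − 2488118| = 1645.

1645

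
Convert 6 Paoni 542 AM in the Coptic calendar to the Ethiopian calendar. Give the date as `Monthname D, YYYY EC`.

Sene 6, 818 EC

Julian Day Number of the source date = 2022905.
Converting JDN 2022905 to the Ethiopian calendar gives 6 Sene 818 EC.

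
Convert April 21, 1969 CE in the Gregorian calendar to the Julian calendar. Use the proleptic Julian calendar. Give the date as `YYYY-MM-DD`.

1969-04-08

At this point the Julian calendar is 13 days behind the Gregorian.
21 April 1969 Gregorian − 13 days → 8 April 1969 Julian.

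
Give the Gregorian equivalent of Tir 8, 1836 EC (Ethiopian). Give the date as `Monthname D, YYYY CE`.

Both dates share Julian Day Number 2394582; in the Gregorian calendar that is 16 January 1844 CE.

January 16, 1844 CE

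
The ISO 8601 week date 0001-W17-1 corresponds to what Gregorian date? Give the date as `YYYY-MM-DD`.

0001-04-23

ISO week 1 of 1 is the week containing the first Thursday of 1.
Week 17, day 1 (Monday) lands on 0001-04-23.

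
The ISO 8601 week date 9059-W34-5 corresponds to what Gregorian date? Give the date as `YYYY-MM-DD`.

9059-08-26

ISO week 1 of 9059 is the week containing the first Thursday of 9059.
Week 34, day 5 (Friday) lands on 9059-08-26.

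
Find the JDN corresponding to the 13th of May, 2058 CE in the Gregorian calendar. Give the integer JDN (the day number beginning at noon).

2472862

JDN 2451545 is 1 January 2000 CE (Gregorian); the target day is +21317 days from there, so JDN = 2472862.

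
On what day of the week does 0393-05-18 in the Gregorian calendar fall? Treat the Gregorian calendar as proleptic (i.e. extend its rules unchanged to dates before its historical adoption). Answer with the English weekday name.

1864738 ≡ 1 (mod 7); counting from Monday = 0 gives Tuesday.

Tuesday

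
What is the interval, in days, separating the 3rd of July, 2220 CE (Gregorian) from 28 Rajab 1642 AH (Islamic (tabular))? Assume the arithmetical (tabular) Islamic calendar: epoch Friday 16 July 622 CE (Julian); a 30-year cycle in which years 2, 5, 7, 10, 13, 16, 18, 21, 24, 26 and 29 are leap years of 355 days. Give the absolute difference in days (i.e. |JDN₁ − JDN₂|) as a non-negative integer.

First date → JDN 2532082; second date → JDN 2530160.
The interval is |2532082 − 2530160| = 1922 days.

1922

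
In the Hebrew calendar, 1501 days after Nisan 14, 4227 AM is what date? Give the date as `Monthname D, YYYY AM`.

JDN of Nisan 14, 4227 AM = 1891724.
1891724 + 1501 = 1893225.
JDN 1893225 in the Hebrew calendar is Sivan 9, 4231 AM.

Sivan 9, 4231 AM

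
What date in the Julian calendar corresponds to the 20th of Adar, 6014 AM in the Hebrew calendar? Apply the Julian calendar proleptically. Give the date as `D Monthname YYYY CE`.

Julian Day Number of the source date = 2544386.
Converting JDN 2544386 to the Julian calendar gives 24 February 2254 CE.

24 February 2254 CE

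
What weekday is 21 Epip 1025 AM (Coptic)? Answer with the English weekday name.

In the proleptic Gregorian calendar this is 23 July 1309 (JDN 2199366).
2199366 ≡ 1 (mod 7); counting from Monday = 0 gives Tuesday.

Tuesday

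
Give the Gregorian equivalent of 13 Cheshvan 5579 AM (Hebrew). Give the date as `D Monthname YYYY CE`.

12 November 1818 CE

Both dates share Julian Day Number 2385386; in the Gregorian calendar that is 12 November 1818 CE.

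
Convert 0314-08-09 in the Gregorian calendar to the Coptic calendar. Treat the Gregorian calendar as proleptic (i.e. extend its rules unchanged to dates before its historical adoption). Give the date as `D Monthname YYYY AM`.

15 Mesori 30 AM

Both dates share Julian Day Number 1835966; in the Coptic calendar that is 15 Mesori 30 AM.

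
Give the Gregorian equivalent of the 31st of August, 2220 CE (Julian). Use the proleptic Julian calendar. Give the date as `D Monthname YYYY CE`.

For dates in this range the Gregorian date is 15 days ahead of the Julian.
31 August 2220 Julian + 15 days → 15 September 2220 Gregorian.

15 September 2220 CE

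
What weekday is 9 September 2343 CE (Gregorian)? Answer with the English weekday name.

2577074 ≡ 3 (mod 7); counting from Monday = 0 gives Thursday.

Thursday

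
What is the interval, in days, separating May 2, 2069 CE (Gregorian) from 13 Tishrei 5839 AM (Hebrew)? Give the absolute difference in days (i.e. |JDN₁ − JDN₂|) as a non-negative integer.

3428

JDN of the first date = 2476869.
JDN of the second date = 2480297.
|2480297 − 2476869| = 3428.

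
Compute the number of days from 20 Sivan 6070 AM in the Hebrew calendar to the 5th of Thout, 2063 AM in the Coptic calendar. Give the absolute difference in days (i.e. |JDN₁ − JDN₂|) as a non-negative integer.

First date → JDN 2564939; second date → JDN 2578179.
The interval is |2564939 − 2578179| = 13240 days.

13240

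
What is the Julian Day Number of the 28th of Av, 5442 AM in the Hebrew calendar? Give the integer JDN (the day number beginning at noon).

2335642

In the Gregorian calendar the same day is 1 September 1682.
JDN 2299161 is 15 October 1582 CE (Gregorian); the target day is +36481 days from there, so JDN = 2335642.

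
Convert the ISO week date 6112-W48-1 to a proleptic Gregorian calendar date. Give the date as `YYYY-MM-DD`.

6112-11-28

ISO week 1 of 6112 is the week containing the first Thursday of 6112.
Week 48, day 1 (Monday) lands on 6112-11-28.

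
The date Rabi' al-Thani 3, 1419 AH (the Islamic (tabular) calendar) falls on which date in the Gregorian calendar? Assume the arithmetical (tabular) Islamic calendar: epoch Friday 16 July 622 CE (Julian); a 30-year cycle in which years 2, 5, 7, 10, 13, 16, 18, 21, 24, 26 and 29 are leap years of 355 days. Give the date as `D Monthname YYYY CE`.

28 July 1998 CE

Julian Day Number of the source date = 2451023.
Converting JDN 2451023 to the Gregorian calendar gives 28 July 1998 CE.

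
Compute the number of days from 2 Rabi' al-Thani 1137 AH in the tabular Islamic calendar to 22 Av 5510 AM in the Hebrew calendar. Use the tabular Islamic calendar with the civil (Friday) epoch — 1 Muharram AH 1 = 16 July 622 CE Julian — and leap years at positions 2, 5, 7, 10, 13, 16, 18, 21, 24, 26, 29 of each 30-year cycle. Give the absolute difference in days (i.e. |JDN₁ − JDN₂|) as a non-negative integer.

9379

JDN of the first date = 2351091.
JDN of the second date = 2360470.
|2360470 − 2351091| = 9379.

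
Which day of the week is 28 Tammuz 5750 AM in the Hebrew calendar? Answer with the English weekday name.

This is JDN 2448094 (21 July 1990 Gregorian).
2448094 ≡ 5 (mod 7); counting from Monday = 0 gives Saturday.

Saturday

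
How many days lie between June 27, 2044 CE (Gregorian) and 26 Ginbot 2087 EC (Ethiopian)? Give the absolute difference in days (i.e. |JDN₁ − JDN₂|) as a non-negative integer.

First date → JDN 2467794; second date → JDN 2486397.
The interval is |2467794 − 2486397| = 18603 days.

18603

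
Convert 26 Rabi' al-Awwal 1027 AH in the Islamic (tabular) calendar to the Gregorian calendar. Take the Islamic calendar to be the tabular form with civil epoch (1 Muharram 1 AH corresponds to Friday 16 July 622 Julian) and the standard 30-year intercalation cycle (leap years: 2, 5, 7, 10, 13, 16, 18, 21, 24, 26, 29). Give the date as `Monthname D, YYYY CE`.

Both dates share Julian Day Number 2312104; in the Gregorian calendar that is 23 March 1618 CE.

March 23, 1618 CE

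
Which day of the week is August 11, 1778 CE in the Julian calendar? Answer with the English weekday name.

Saturday

In the Gregorian calendar this is 22 August 1778 (JDN 2370695).
2370695 ≡ 5 (mod 7); counting from Monday = 0 gives Saturday.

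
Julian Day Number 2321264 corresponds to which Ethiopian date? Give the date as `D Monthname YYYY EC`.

16 Miyazya 1635 EC

JDN 2321264 is 21 April 1643 in the Gregorian calendar.
In the Ethiopian calendar that day is 16 Miyazya 1635 EC.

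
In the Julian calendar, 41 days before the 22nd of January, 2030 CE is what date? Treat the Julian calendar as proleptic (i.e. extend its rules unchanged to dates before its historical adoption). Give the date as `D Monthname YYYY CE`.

JDN of the 22nd of January, 2030 CE = 2462537.
2462537 − 41 = 2462496.
JDN 2462496 in the Julian calendar is 12 December 2029 CE.

12 December 2029 CE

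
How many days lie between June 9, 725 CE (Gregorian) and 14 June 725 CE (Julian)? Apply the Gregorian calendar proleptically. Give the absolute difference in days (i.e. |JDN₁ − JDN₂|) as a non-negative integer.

First date → JDN 1986020; second date → JDN 1986029.
The interval is |1986020 − 1986029| = 9 days.

9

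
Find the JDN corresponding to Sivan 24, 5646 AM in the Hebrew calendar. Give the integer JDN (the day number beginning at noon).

Equivalently 27 June 1886 (Gregorian).
JDN 2400001 is 17 November 1858 CE (Gregorian), MJD 0; the target day is +10084 days from there, so JDN = 2410085.

2410085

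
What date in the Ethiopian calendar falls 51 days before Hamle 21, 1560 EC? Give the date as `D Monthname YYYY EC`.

30 Ginbot 1560 EC

The starting date is JDN 2293966; 2293966 − 51 = 2293915.
JDN 2293915 corresponds to 30 Ginbot 1560 EC.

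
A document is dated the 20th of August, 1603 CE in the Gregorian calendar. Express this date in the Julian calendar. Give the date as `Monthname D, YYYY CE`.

August 10, 1603 CE

At this point the Julian calendar is 10 days behind the Gregorian.
20 August 1603 Gregorian − 10 days → 10 August 1603 Julian.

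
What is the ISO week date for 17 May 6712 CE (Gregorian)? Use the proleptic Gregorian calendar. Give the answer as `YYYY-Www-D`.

The weekday is Friday (ISO weekday 5).
That Friday belongs to ISO week 20 of ISO year 6712.

6712-W20-5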